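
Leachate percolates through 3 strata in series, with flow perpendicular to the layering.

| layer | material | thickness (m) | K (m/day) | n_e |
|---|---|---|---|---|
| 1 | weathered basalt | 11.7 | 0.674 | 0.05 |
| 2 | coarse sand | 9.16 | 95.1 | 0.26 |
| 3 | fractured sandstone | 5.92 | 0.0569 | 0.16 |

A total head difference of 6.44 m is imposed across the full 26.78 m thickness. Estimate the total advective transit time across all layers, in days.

73.8

With flow normal to the layers, continuity requires the same specific discharge q through every layer.
Σ(b_i/K_i) = 11.7/0.674 + 9.16/95.1 + 5.92/0.0569 = 121.5 d.
q = Δh / Σ(b_i/K_i) = 6.44 / 121.5 = 0.05301 m/day.
In each layer the seepage velocity is v_i = q/n_i, so the layer transit time is t_i = b_i·n_i / q:
  layer 1 (weathered basalt): t_1 = 11.7 × 0.05 / 0.05301 = 11.04 d
  layer 2 (coarse sand): t_2 = 9.16 × 0.26 / 0.05301 = 44.93 d
  layer 3 (fractured sandstone): t_3 = 5.92 × 0.16 / 0.05301 = 17.87 d
Total t = Σ t_i = 73.84 days.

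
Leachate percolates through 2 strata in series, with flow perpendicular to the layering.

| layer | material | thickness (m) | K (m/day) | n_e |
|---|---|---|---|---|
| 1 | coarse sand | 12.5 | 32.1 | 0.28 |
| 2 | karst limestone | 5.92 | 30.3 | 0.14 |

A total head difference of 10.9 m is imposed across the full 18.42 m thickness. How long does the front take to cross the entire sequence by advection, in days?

0.232

With flow normal to the layers, continuity requires the same specific discharge q through every layer.
Σ(b_i/K_i) = 12.5/32.1 + 5.92/30.3 = 0.5848 d.
q = Δh / Σ(b_i/K_i) = 10.9 / 0.5848 = 18.64 m/day.
In each layer the seepage velocity is v_i = q/n_i, so the layer transit time is t_i = b_i·n_i / q:
  layer 1 (coarse sand): t_1 = 12.5 × 0.28 / 18.64 = 0.1878 d
  layer 2 (karst limestone): t_2 = 5.92 × 0.14 / 18.64 = 0.04447 d
Total t = Σ t_i = 0.2322 days.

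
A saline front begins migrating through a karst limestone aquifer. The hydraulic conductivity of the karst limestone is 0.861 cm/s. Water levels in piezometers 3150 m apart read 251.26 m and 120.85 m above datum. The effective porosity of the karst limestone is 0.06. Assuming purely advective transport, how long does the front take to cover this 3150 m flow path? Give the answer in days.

6.14

Convert K: 0.861 cm/s × 864 = 743.9 m/day.
Hydraulic gradient i = (251.26 − 120.85) / 3150 = 130.41 / 3150 = 0.04140.
Darcy flux q = K · i = 743.9 × 0.04140 = 30.80 m/day.
Seepage velocity v = q / n_e = 30.80 / 0.06 = 513.3 m/day.
Travel time t = L / v = 3150 / 513.3 = 6.137 days.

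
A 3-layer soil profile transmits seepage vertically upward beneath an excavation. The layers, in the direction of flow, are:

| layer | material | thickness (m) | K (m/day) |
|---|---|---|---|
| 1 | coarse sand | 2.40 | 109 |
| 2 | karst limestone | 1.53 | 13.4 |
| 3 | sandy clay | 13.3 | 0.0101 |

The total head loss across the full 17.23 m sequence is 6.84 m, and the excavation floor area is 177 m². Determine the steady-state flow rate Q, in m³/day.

Flow is perpendicular to layering, so the layers act in series and the equivalent K is the thickness-weighted harmonic mean.
Total thickness L = 2.40 + 1.53 + 13.3 = 17.23 m.
Σ(b_i/K_i) = 2.40/109 + 1.53/13.4 + 13.3/0.0101 = 1317 d.
K_eq = L / Σ(b_i/K_i) = 17.23 / 1317 = 0.01308 m/day.
Q = K_eq · A · (Δh/L) = 0.01308 × 177 × (6.84/17.23) = 0.9193 m³/day.

0.919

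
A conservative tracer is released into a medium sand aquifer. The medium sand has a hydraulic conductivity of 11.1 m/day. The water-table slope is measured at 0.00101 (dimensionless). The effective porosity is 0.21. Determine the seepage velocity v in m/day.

Hydraulic gradient i = 0.00101.
Darcy flux q = K · i = 11.10 × 0.001010 = 0.01121 m/day.
Seepage velocity v = q / n_e = 0.01121 / 0.21 = 0.05339 m/day.

0.0534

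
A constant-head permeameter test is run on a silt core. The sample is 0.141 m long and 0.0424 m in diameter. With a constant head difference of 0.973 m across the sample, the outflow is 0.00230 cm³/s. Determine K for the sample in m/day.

Cross-sectional area A = π·(d/2)² = π × (0.0424/2)² = 0.001412 m².
Convert discharge: 0.00230 cm³/s = 2.300e-09 m³/s.
Darcy's law rearranged: K = Q·L / (A·Δh) = 2.300e-09 × 0.141 / (0.001412 × 0.973) = 2.361e-07 m/s = 0.02040 m/day.

0.0204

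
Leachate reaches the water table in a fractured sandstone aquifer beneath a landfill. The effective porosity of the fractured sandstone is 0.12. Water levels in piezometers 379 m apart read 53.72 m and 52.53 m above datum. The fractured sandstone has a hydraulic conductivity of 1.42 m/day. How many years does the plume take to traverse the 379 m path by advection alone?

27.9

Hydraulic gradient i = (53.72 − 52.53) / 379 = 1.19 / 379 = 0.003140.
Darcy flux q = K · i = 1.420 × 0.003140 = 0.004459 m/day.
Seepage velocity v = q / n_e = 0.004459 / 0.12 = 0.03715 m/day.
Travel time t = L / v = 379 / 0.03715 = 10201 days = 27.93 years.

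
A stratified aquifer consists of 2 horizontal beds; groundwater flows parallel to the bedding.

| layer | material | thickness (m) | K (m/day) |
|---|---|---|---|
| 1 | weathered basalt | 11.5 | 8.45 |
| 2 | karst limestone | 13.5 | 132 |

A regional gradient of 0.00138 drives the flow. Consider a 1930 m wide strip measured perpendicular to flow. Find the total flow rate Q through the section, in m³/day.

5000

Flow is parallel to layering, so each bed carries its own Darcy discharge and the transmissivities add.
Σ(K_i·b_i) = 8.45×11.5 + 132×13.5 = 1879 m²/day.
Hydraulic gradient i = 0.00138.
Q = Σ(K_i·b_i) · W · i = 1879 × 1930 × 0.001380 = 5005 m³/day.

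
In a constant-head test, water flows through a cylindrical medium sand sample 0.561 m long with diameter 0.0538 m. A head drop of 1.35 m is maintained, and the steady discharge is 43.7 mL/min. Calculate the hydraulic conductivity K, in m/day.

11.5

Cross-sectional area A = π·(d/2)² = π × (0.0538/2)² = 0.002273 m².
Convert discharge: 43.7 mL/min = 7.283e-07 m³/s.
Darcy's law rearranged: K = Q·L / (A·Δh) = 7.283e-07 × 0.561 / (0.002273 × 1.35) = 0.0001331 m/s = 11.50 m/day.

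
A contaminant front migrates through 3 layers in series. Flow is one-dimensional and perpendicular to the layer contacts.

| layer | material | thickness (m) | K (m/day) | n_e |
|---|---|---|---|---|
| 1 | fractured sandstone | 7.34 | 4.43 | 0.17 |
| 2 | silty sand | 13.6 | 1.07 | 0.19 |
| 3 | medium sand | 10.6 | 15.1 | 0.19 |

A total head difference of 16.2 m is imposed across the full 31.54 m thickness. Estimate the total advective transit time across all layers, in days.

5.44

With flow normal to the layers, continuity requires the same specific discharge q through every layer.
Σ(b_i/K_i) = 7.34/4.43 + 13.6/1.07 + 10.6/15.1 = 15.07 d.
q = Δh / Σ(b_i/K_i) = 16.2 / 15.07 = 1.075 m/day.
In each layer the seepage velocity is v_i = q/n_i, so the layer transit time is t_i = b_i·n_i / q:
  layer 1 (fractured sandstone): t_1 = 7.34 × 0.17 / 1.075 = 1.161 d
  layer 2 (silty sand): t_2 = 13.6 × 0.19 / 1.075 = 2.404 d
  layer 3 (medium sand): t_3 = 10.6 × 0.19 / 1.075 = 1.873 d
Total t = Σ t_i = 5.438 days.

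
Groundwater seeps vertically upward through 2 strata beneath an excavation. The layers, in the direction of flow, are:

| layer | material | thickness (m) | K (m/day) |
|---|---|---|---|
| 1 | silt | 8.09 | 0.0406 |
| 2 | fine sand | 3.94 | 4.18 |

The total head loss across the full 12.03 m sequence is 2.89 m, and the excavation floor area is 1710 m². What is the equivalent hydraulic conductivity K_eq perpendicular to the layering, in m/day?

0.0601

Flow is perpendicular to layering, so the layers act in series and the equivalent K is the thickness-weighted harmonic mean.
Total thickness L = 8.09 + 3.94 = 12.03 m.
Σ(b_i/K_i) = 8.09/0.0406 + 3.94/4.18 = 200.2 d.
K_eq = L / Σ(b_i/K_i) = 12.03 / 200.2 = 0.06009 m/day.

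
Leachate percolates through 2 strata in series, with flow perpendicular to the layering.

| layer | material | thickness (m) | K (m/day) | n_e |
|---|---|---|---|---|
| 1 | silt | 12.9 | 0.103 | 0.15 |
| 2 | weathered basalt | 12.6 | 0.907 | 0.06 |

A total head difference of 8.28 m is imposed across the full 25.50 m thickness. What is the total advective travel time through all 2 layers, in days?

45.2

With flow normal to the layers, continuity requires the same specific discharge q through every layer.
Σ(b_i/K_i) = 12.9/0.103 + 12.6/0.907 = 139.1 d.
q = Δh / Σ(b_i/K_i) = 8.28 / 139.1 = 0.05951 m/day.
In each layer the seepage velocity is v_i = q/n_i, so the layer transit time is t_i = b_i·n_i / q:
  layer 1 (silt): t_1 = 12.9 × 0.15 / 0.05951 = 32.52 d
  layer 2 (weathered basalt): t_2 = 12.6 × 0.06 / 0.05951 = 12.70 d
Total t = Σ t_i = 45.22 days.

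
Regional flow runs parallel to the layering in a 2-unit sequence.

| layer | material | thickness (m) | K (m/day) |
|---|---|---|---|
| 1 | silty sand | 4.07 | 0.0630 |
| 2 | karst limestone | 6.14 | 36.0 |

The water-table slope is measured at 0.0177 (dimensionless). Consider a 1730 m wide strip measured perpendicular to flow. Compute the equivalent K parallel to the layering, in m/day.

21.7

Flow is parallel to layering, so each bed carries its own Darcy discharge and the transmissivities add.
Σ(K_i·b_i) = 0.0630×4.07 + 36.0×6.14 = 221.3 m²/day.
Total thickness b = 10.21 m, so K_eq = Σ(K_i·b_i)/b = 21.67 m/day.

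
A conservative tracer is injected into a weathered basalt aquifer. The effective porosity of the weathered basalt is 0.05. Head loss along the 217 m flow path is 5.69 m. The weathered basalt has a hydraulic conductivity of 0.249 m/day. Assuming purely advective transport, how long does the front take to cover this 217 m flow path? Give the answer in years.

Hydraulic gradient i = Δh / L = 5.69 / 217 = 0.02622.
Darcy flux q = K · i = 0.2490 × 0.02622 = 0.006529 m/day.
Seepage velocity v = q / n_e = 0.006529 / 0.05 = 0.1306 m/day.
Travel time t = L / v = 217 / 0.1306 = 1662 days = 4.550 years.

4.55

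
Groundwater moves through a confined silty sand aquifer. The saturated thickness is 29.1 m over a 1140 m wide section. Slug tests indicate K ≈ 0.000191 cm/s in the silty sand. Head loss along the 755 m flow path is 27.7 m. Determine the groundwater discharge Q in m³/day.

Convert K: 0.000191 cm/s × 864 = 0.1650 m/day.
Cross-sectional area A = 1140 × 29.1 = 33174 m².
Hydraulic gradient i = Δh / L = 27.7 / 755 = 0.03669.
Darcy's law: Q = K · A · i = 0.1650 × 33174 × 0.03669 = 200.9 m³/day.

201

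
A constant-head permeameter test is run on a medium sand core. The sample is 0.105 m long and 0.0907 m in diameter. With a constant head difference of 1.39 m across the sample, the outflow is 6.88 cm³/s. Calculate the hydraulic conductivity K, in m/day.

Cross-sectional area A = π·(d/2)² = π × (0.0907/2)² = 0.006461 m².
Convert discharge: 6.88 cm³/s = 6.880e-06 m³/s.
Darcy's law rearranged: K = Q·L / (A·Δh) = 6.880e-06 × 0.105 / (0.006461 × 1.39) = 8.044e-05 m/s = 6.950 m/day.

6.95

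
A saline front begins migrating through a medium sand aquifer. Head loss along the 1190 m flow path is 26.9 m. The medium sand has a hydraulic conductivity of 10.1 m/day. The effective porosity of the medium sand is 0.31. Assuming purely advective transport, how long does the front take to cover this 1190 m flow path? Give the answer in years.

Hydraulic gradient i = Δh / L = 26.9 / 1190 = 0.02261.
Darcy flux q = K · i = 10.10 × 0.02261 = 0.2283 m/day.
Seepage velocity v = q / n_e = 0.2283 / 0.31 = 0.7365 m/day.
Travel time t = L / v = 1190 / 0.7365 = 1616 days = 4.424 years.

4.42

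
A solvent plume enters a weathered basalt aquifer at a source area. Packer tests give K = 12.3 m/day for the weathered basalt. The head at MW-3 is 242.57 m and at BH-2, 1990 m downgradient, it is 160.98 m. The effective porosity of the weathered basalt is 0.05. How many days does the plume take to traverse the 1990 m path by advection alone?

197

Hydraulic gradient i = (242.57 − 160.98) / 1990 = 81.59 / 1990 = 0.04100.
Darcy flux q = K · i = 12.30 × 0.04100 = 0.5043 m/day.
Seepage velocity v = q / n_e = 0.5043 / 0.05 = 10.09 m/day.
Travel time t = L / v = 1990 / 10.09 = 197.3 days.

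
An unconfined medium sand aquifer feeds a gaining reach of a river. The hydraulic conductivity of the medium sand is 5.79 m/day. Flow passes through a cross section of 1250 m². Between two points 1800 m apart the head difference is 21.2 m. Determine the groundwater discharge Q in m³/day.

Hydraulic gradient i = Δh / L = 21.2 / 1800 = 0.01178.
Darcy's law: Q = K · A · i = 5.790 × 1250 × 0.01178 = 85.24 m³/day.

85.2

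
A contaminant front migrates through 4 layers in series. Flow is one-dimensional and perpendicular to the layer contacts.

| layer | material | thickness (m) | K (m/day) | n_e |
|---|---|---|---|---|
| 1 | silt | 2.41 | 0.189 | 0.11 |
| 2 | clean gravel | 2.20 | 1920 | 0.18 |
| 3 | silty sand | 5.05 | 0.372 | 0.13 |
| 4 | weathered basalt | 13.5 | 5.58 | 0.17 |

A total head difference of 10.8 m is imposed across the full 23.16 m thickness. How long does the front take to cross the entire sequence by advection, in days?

With flow normal to the layers, continuity requires the same specific discharge q through every layer.
Σ(b_i/K_i) = 2.41/0.189 + 2.20/1920 + 5.05/0.372 + 13.5/5.58 = 28.75 d.
q = Δh / Σ(b_i/K_i) = 10.8 / 28.75 = 0.3757 m/day.
In each layer the seepage velocity is v_i = q/n_i, so the layer transit time is t_i = b_i·n_i / q:
  layer 1 (silt): t_1 = 2.41 × 0.11 / 0.3757 = 0.7056 d
  layer 2 (clean gravel): t_2 = 2.20 × 0.18 / 0.3757 = 1.054 d
  layer 3 (silty sand): t_3 = 5.05 × 0.13 / 0.3757 = 1.747 d
  layer 4 (weathered basalt): t_4 = 13.5 × 0.17 / 0.3757 = 6.109 d
Total t = Σ t_i = 9.616 days.

9.62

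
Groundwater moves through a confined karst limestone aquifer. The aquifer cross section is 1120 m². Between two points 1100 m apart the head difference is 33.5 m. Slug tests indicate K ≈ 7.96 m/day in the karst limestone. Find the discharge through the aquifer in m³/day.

272

Hydraulic gradient i = Δh / L = 33.5 / 1100 = 0.03045.
Darcy's law: Q = K · A · i = 7.960 × 1120 × 0.03045 = 271.5 m³/day.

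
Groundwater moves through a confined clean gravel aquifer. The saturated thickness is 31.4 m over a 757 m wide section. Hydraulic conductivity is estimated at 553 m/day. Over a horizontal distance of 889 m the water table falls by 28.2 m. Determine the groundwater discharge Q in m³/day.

417000

Cross-sectional area A = 757 × 31.4 = 23770 m².
Hydraulic gradient i = Δh / L = 28.2 / 889 = 0.03172.
Darcy's law: Q = K · A · i = 553.0 × 23770 × 0.03172 = 4.170e+05 m³/day.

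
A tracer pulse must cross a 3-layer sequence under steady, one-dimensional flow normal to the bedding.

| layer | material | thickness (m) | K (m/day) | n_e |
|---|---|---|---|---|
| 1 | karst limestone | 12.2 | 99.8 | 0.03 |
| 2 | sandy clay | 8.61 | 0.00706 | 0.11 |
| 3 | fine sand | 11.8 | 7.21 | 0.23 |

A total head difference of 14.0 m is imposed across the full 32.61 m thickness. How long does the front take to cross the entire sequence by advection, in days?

351

With flow normal to the layers, continuity requires the same specific discharge q through every layer.
Σ(b_i/K_i) = 12.2/99.8 + 8.61/0.00706 + 11.8/7.21 = 1221 d.
q = Δh / Σ(b_i/K_i) = 14.0 / 1221 = 0.01146 m/day.
In each layer the seepage velocity is v_i = q/n_i, so the layer transit time is t_i = b_i·n_i / q:
  layer 1 (karst limestone): t_1 = 12.2 × 0.03 / 0.01146 = 31.93 d
  layer 2 (sandy clay): t_2 = 8.61 × 0.11 / 0.01146 = 82.62 d
  layer 3 (fine sand): t_3 = 11.8 × 0.23 / 0.01146 = 236.8 d
Total t = Σ t_i = 351.3 days.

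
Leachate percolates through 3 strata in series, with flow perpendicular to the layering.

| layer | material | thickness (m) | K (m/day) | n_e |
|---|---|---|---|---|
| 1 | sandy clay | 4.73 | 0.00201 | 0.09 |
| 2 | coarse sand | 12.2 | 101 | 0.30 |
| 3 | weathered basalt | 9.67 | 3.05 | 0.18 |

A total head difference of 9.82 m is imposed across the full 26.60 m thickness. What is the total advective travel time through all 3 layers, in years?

With flow normal to the layers, continuity requires the same specific discharge q through every layer.
Σ(b_i/K_i) = 4.73/0.00201 + 12.2/101 + 9.67/3.05 = 2357 d.
q = Δh / Σ(b_i/K_i) = 9.82 / 2357 = 0.004167 m/day.
In each layer the seepage velocity is v_i = q/n_i, so the layer transit time is t_i = b_i·n_i / q:
  layer 1 (sandy clay): t_1 = 4.73 × 0.09 / 0.004167 = 102.2 d
  layer 2 (coarse sand): t_2 = 12.2 × 0.30 / 0.004167 = 878.3 d
  layer 3 (weathered basalt): t_3 = 9.67 × 0.18 / 0.004167 = 417.7 d
Total t = Σ t_i = 1398 days = 3.828 years.

3.83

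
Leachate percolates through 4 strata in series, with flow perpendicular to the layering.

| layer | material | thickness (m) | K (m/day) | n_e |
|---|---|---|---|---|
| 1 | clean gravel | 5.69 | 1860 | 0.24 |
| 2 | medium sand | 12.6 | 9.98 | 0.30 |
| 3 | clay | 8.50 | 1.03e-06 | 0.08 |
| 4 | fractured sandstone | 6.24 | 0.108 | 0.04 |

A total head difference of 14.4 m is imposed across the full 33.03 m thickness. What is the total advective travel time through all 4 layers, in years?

9530

With flow normal to the layers, continuity requires the same specific discharge q through every layer.
Σ(b_i/K_i) = 5.69/1860 + 12.6/9.98 + 8.50/1.03e-06 + 6.24/0.108 = 8.252e+06 d.
q = Δh / Σ(b_i/K_i) = 14.4 / 8.252e+06 = 1.745e-06 m/day.
In each layer the seepage velocity is v_i = q/n_i, so the layer transit time is t_i = b_i·n_i / q:
  layer 1 (clean gravel): t_1 = 5.69 × 0.24 / 1.745e-06 = 7.826e+05 d
  layer 2 (medium sand): t_2 = 12.6 × 0.30 / 1.745e-06 = 2.166e+06 d
  layer 3 (clay): t_3 = 8.50 × 0.08 / 1.745e-06 = 3.897e+05 d
  layer 4 (fractured sandstone): t_4 = 6.24 × 0.04 / 1.745e-06 = 1.430e+05 d
Total t = Σ t_i = 3.482e+06 days = 9532 years.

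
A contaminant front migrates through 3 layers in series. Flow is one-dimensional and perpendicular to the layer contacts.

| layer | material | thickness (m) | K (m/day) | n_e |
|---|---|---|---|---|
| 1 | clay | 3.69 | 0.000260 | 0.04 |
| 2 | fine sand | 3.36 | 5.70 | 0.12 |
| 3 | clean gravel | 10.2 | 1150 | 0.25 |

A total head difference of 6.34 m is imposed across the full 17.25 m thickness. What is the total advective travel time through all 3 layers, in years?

19.0

With flow normal to the layers, continuity requires the same specific discharge q through every layer.
Σ(b_i/K_i) = 3.69/0.000260 + 3.36/5.70 + 10.2/1150 = 14193 d.
q = Δh / Σ(b_i/K_i) = 6.34 / 14193 = 0.0004467 m/day.
In each layer the seepage velocity is v_i = q/n_i, so the layer transit time is t_i = b_i·n_i / q:
  layer 1 (clay): t_1 = 3.69 × 0.04 / 0.0004467 = 330.4 d
  layer 2 (fine sand): t_2 = 3.36 × 0.12 / 0.0004467 = 902.6 d
  layer 3 (clean gravel): t_3 = 10.2 × 0.25 / 0.0004467 = 5709 d
Total t = Σ t_i = 6942 days = 19.00 years.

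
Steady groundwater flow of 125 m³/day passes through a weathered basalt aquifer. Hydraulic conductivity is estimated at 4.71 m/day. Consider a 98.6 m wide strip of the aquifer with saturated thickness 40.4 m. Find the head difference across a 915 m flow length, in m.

Cross-sectional area A = 98.6 × 40.4 = 3983 m².
From Q = K·A·i, i = Q / (K·A) = 125 / (4.710 × 3983) = 0.006662.
Head loss Δh = i · L = 0.006662 × 915 = 6.096 m.

6.10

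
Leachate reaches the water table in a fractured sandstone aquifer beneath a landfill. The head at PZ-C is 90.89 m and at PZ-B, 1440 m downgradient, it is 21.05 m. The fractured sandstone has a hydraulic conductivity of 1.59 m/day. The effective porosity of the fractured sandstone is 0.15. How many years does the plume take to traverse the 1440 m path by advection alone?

7.67

Hydraulic gradient i = (90.89 − 21.05) / 1440 = 69.84 / 1440 = 0.04850.
Darcy flux q = K · i = 1.590 × 0.04850 = 0.07712 m/day.
Seepage velocity v = q / n_e = 0.07712 / 0.15 = 0.5141 m/day.
Travel time t = L / v = 1440 / 0.5141 = 2801 days = 7.669 years.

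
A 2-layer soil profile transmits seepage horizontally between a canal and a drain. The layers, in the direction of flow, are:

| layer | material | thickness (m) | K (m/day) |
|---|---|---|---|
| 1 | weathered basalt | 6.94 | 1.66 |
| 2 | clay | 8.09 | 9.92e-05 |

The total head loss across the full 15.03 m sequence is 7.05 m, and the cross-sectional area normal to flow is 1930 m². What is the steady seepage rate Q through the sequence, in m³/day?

0.167

Flow is perpendicular to layering, so the layers act in series and the equivalent K is the thickness-weighted harmonic mean.
Total thickness L = 6.94 + 8.09 = 15.03 m.
Σ(b_i/K_i) = 6.94/1.66 + 8.09/9.92e-05 = 81557 d.
K_eq = L / Σ(b_i/K_i) = 15.03 / 81557 = 0.0001843 m/day.
Q = K_eq · A · (Δh/L) = 0.0001843 × 1930 × (7.05/15.03) = 0.1668 m³/day.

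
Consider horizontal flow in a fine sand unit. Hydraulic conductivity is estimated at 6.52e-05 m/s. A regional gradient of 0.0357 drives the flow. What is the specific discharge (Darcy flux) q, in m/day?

0.201

Convert K: 6.52e-05 m/s × 86400 = 5.633 m/day.
Hydraulic gradient i = 0.0357.
Specific discharge q = K · i = 5.633 × 0.03570 = 0.2011 m/day.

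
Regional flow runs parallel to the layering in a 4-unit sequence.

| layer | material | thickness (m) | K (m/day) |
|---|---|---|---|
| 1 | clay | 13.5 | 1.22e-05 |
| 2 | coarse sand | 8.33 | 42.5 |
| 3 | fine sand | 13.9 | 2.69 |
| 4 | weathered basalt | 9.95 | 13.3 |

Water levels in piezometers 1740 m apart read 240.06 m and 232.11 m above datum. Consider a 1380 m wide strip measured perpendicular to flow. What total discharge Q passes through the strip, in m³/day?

3300

Flow is parallel to layering, so each bed carries its own Darcy discharge and the transmissivities add.
Σ(K_i·b_i) = 1.22e-05×13.5 + 42.5×8.33 + 2.69×13.9 + 13.3×9.95 = 523.8 m²/day.
Hydraulic gradient i = (240.06 − 232.11) / 1740 = 7.95 / 1740 = 0.004569.
Q = Σ(K_i·b_i) · W · i = 523.8 × 1380 × 0.004569 = 3302 m³/day.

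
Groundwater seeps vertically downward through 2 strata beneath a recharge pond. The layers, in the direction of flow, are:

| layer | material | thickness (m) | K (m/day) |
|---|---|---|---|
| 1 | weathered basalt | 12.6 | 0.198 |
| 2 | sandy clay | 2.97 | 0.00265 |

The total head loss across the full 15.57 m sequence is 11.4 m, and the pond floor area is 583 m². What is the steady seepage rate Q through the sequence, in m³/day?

5.61

Flow is perpendicular to layering, so the layers act in series and the equivalent K is the thickness-weighted harmonic mean.
Total thickness L = 12.6 + 2.97 = 15.57 m.
Σ(b_i/K_i) = 12.6/0.198 + 2.97/0.00265 = 1184 d.
K_eq = L / Σ(b_i/K_i) = 15.57 / 1184 = 0.01315 m/day.
Q = K_eq · A · (Δh/L) = 0.01315 × 583 × (11.4/15.57) = 5.611 m³/day.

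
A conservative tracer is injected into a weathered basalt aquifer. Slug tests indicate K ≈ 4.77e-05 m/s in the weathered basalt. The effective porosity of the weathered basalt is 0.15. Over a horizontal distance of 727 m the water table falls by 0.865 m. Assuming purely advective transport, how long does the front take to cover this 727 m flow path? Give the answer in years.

Convert K: 4.77e-05 m/s × 86400 = 4.121 m/day.
Hydraulic gradient i = Δh / L = 0.865 / 727 = 0.001190.
Darcy flux q = K · i = 4.121 × 0.001190 = 0.004904 m/day.
Seepage velocity v = q / n_e = 0.004904 / 0.15 = 0.03269 m/day.
Travel time t = L / v = 727 / 0.03269 = 22239 days = 60.89 years.

60.9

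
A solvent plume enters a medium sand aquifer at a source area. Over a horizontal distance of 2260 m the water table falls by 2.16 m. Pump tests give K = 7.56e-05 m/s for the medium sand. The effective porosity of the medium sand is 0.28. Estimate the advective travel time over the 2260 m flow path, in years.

Convert K: 7.56e-05 m/s × 86400 = 6.532 m/day.
Hydraulic gradient i = Δh / L = 2.16 / 2260 = 0.0009558.
Darcy flux q = K · i = 6.532 × 0.0009558 = 0.006243 m/day.
Seepage velocity v = q / n_e = 0.006243 / 0.28 = 0.02230 m/day.
Travel time t = L / v = 2260 / 0.02230 = 1.014e+05 days = 277.5 years.

278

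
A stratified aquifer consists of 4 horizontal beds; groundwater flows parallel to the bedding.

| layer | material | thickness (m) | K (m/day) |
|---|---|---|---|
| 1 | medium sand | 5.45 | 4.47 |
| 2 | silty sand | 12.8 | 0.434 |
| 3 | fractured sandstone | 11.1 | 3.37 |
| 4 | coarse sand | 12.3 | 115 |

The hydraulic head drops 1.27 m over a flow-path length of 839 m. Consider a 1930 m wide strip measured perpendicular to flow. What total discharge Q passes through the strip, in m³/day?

Flow is parallel to layering, so each bed carries its own Darcy discharge and the transmissivities add.
Σ(K_i·b_i) = 4.47×5.45 + 0.434×12.8 + 3.37×11.1 + 115×12.3 = 1482 m²/day.
Hydraulic gradient i = Δh / L = 1.27 / 839 = 0.001514.
Q = Σ(K_i·b_i) · W · i = 1482 × 1930 × 0.001514 = 4329 m³/day.

4330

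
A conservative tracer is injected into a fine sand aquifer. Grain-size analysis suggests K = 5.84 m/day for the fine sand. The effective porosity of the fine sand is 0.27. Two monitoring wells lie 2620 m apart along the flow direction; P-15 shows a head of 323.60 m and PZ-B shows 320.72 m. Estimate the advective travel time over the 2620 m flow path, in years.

Hydraulic gradient i = (323.60 − 320.72) / 2620 = 2.88 / 2620 = 0.001099.
Darcy flux q = K · i = 5.840 × 0.001099 = 0.006420 m/day.
Seepage velocity v = q / n_e = 0.006420 / 0.27 = 0.02378 m/day.
Travel time t = L / v = 2620 / 0.02378 = 1.102e+05 days = 301.7 years.

302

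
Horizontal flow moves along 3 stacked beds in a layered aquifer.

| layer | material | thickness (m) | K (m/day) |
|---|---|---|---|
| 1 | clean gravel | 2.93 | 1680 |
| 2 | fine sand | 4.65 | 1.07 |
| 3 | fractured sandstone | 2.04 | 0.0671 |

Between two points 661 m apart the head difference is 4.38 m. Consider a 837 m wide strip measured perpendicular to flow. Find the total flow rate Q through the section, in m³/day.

Flow is parallel to layering, so each bed carries its own Darcy discharge and the transmissivities add.
Σ(K_i·b_i) = 1680×2.93 + 1.07×4.65 + 0.0671×2.04 = 4928 m²/day.
Hydraulic gradient i = Δh / L = 4.38 / 661 = 0.006626.
Q = Σ(K_i·b_i) · W · i = 4928 × 837 × 0.006626 = 27329 m³/day.

27300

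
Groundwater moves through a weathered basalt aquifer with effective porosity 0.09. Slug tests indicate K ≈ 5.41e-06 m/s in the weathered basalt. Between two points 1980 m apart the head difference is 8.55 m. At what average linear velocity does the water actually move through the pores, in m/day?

Convert K: 5.41e-06 m/s × 86400 = 0.4674 m/day.
Hydraulic gradient i = Δh / L = 8.55 / 1980 = 0.004318.
Darcy flux q = K · i = 0.4674 × 0.004318 = 0.002018 m/day.
Seepage velocity v = q / n_e = 0.002018 / 0.09 = 0.02243 m/day.

0.0224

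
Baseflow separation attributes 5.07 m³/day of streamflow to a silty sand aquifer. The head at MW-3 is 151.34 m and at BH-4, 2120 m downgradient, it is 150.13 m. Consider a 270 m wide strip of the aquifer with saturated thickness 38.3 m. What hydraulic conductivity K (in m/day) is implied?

0.859

Cross-sectional area A = 270 × 38.3 = 10341 m².
Hydraulic gradient i = (151.34 − 150.13) / 2120 = 1.21 / 2120 = 0.0005708.
From Q = K·A·i, K = Q / (A·i) = 5.07 / (10341 × 0.0005708) = 0.8590 m/day.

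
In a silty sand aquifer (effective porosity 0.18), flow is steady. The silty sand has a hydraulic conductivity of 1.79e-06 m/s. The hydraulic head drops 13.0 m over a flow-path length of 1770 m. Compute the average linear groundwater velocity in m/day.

0.00631

Convert K: 1.79e-06 m/s × 86400 = 0.1547 m/day.
Hydraulic gradient i = Δh / L = 13.0 / 1770 = 0.007345.
Darcy flux q = K · i = 0.1547 × 0.007345 = 0.001136 m/day.
Seepage velocity v = q / n_e = 0.001136 / 0.18 = 0.006311 m/day.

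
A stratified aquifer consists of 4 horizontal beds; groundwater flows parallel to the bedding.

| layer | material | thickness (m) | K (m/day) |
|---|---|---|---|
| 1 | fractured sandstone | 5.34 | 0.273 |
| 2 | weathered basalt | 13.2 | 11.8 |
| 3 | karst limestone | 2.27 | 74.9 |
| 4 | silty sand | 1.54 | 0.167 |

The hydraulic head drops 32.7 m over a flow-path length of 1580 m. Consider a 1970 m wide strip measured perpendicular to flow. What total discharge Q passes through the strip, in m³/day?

Flow is parallel to layering, so each bed carries its own Darcy discharge and the transmissivities add.
Σ(K_i·b_i) = 0.273×5.34 + 11.8×13.2 + 74.9×2.27 + 0.167×1.54 = 327.5 m²/day.
Hydraulic gradient i = Δh / L = 32.7 / 1580 = 0.02070.
Q = Σ(K_i·b_i) · W · i = 327.5 × 1970 × 0.02070 = 13353 m³/day.

13400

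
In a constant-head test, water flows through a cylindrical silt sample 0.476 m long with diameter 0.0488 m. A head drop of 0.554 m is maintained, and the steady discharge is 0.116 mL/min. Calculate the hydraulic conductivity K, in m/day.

Cross-sectional area A = π·(d/2)² = π × (0.0488/2)² = 0.001870 m².
Convert discharge: 0.116 mL/min = 1.933e-09 m³/s.
Darcy's law rearranged: K = Q·L / (A·Δh) = 1.933e-09 × 0.476 / (0.001870 × 0.554) = 8.881e-07 m/s = 0.07673 m/day.

0.0767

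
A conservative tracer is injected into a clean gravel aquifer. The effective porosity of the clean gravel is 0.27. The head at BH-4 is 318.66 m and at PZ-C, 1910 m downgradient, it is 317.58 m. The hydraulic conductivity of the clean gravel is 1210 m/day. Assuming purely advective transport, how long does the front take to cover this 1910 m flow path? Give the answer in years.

2.06

Hydraulic gradient i = (318.66 − 317.58) / 1910 = 1.08 / 1910 = 0.0005654.
Darcy flux q = K · i = 1210 × 0.0005654 = 0.6842 m/day.
Seepage velocity v = q / n_e = 0.6842 / 0.27 = 2.534 m/day.
Travel time t = L / v = 1910 / 2.534 = 753.7 days = 2.064 years.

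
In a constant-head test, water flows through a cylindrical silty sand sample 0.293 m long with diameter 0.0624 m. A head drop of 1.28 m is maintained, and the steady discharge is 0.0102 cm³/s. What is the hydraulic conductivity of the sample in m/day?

Cross-sectional area A = π·(d/2)² = π × (0.0624/2)² = 0.003058 m².
Convert discharge: 0.0102 cm³/s = 1.020e-08 m³/s.
Darcy's law rearranged: K = Q·L / (A·Δh) = 1.020e-08 × 0.293 / (0.003058 × 1.28) = 7.635e-07 m/s = 0.06596 m/day.

0.0660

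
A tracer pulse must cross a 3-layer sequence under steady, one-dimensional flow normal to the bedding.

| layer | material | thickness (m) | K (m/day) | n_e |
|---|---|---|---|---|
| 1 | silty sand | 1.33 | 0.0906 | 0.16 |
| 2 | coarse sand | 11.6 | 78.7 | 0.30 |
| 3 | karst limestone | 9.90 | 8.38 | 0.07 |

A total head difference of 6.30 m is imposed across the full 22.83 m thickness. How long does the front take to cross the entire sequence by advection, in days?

With flow normal to the layers, continuity requires the same specific discharge q through every layer.
Σ(b_i/K_i) = 1.33/0.0906 + 11.6/78.7 + 9.90/8.38 = 16.01 d.
q = Δh / Σ(b_i/K_i) = 6.30 / 16.01 = 0.3935 m/day.
In each layer the seepage velocity is v_i = q/n_i, so the layer transit time is t_i = b_i·n_i / q:
  layer 1 (silty sand): t_1 = 1.33 × 0.16 / 0.3935 = 0.5407 d
  layer 2 (coarse sand): t_2 = 11.6 × 0.30 / 0.3935 = 8.843 d
  layer 3 (karst limestone): t_3 = 9.90 × 0.07 / 0.3935 = 1.761 d
Total t = Σ t_i = 11.14 days.

11.1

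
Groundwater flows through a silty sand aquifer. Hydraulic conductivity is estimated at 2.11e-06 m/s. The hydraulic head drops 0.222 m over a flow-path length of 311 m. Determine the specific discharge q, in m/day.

0.000130

Convert K: 2.11e-06 m/s × 86400 = 0.1823 m/day.
Hydraulic gradient i = Δh / L = 0.222 / 311 = 0.0007138.
Specific discharge q = K · i = 0.1823 × 0.0007138 = 0.0001301 m/day.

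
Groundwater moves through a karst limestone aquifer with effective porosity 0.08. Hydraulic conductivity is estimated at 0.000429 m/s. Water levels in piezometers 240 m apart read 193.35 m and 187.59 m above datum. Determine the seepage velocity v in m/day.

Convert K: 0.000429 m/s × 86400 = 37.07 m/day.
Hydraulic gradient i = (193.35 − 187.59) / 240 = 5.76 / 240 = 0.02400.
Darcy flux q = K · i = 37.07 × 0.02400 = 0.8896 m/day.
Seepage velocity v = q / n_e = 0.8896 / 0.08 = 11.12 m/day.

11.1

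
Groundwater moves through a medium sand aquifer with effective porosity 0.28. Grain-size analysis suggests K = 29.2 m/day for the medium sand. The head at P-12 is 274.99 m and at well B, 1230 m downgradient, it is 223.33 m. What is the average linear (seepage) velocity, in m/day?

4.38

Hydraulic gradient i = (274.99 − 223.33) / 1230 = 51.66 / 1230 = 0.04200.
Darcy flux q = K · i = 29.20 × 0.04200 = 1.226 m/day.
Seepage velocity v = q / n_e = 1.226 / 0.28 = 4.380 m/day.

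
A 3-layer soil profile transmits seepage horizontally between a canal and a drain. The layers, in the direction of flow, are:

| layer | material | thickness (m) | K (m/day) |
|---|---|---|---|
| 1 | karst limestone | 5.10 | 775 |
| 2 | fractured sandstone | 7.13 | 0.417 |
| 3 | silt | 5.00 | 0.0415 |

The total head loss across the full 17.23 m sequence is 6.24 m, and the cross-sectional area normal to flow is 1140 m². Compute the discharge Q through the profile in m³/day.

51.7

Flow is perpendicular to layering, so the layers act in series and the equivalent K is the thickness-weighted harmonic mean.
Total thickness L = 5.10 + 7.13 + 5.00 = 17.23 m.
Σ(b_i/K_i) = 5.10/775 + 7.13/0.417 + 5.00/0.0415 = 137.6 d.
K_eq = L / Σ(b_i/K_i) = 17.23 / 137.6 = 0.1252 m/day.
Q = K_eq · A · (Δh/L) = 0.1252 × 1140 × (6.24/17.23) = 51.70 m³/day.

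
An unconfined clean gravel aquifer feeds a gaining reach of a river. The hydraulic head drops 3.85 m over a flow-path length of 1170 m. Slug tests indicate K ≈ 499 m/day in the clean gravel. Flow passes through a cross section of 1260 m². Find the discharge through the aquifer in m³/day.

Hydraulic gradient i = Δh / L = 3.85 / 1170 = 0.003291.
Darcy's law: Q = K · A · i = 499.0 × 1260 × 0.003291 = 2069 m³/day.

2070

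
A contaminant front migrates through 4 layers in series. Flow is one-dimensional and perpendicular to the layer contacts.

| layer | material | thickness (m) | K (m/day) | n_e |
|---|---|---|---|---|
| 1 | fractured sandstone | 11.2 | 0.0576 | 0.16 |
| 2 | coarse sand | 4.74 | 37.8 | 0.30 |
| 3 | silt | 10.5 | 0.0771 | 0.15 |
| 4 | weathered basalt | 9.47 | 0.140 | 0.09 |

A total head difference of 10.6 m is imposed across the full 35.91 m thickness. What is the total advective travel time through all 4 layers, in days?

212

With flow normal to the layers, continuity requires the same specific discharge q through every layer.
Σ(b_i/K_i) = 11.2/0.0576 + 4.74/37.8 + 10.5/0.0771 + 9.47/0.140 = 398.4 d.
q = Δh / Σ(b_i/K_i) = 10.6 / 398.4 = 0.02661 m/day.
In each layer the seepage velocity is v_i = q/n_i, so the layer transit time is t_i = b_i·n_i / q:
  layer 1 (fractured sandstone): t_1 = 11.2 × 0.16 / 0.02661 = 67.35 d
  layer 2 (coarse sand): t_2 = 4.74 × 0.30 / 0.02661 = 53.45 d
  layer 3 (silt): t_3 = 10.5 × 0.15 / 0.02661 = 59.20 d
  layer 4 (weathered basalt): t_4 = 9.47 × 0.09 / 0.02661 = 32.03 d
Total t = Σ t_i = 212.0 days.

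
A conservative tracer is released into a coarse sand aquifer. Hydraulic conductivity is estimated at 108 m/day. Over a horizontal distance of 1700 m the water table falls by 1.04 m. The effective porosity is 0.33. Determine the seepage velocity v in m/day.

0.200

Hydraulic gradient i = Δh / L = 1.04 / 1700 = 0.0006118.
Darcy flux q = K · i = 108.0 × 0.0006118 = 0.06607 m/day.
Seepage velocity v = q / n_e = 0.06607 / 0.33 = 0.2002 m/day.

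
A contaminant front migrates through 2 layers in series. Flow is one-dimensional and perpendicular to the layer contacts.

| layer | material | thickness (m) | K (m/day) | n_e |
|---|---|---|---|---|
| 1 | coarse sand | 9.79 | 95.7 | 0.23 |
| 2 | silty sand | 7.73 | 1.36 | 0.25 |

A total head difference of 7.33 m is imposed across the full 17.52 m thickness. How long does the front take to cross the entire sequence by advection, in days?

With flow normal to the layers, continuity requires the same specific discharge q through every layer.
Σ(b_i/K_i) = 9.79/95.7 + 7.73/1.36 = 5.786 d.
q = Δh / Σ(b_i/K_i) = 7.33 / 5.786 = 1.267 m/day.
In each layer the seepage velocity is v_i = q/n_i, so the layer transit time is t_i = b_i·n_i / q:
  layer 1 (coarse sand): t_1 = 9.79 × 0.23 / 1.267 = 1.777 d
  layer 2 (silty sand): t_2 = 7.73 × 0.25 / 1.267 = 1.525 d
Total t = Σ t_i = 3.303 days.

3.30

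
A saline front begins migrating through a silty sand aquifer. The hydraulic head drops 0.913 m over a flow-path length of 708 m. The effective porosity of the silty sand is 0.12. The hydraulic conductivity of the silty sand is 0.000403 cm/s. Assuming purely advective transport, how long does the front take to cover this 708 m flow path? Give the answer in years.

518

Convert K: 0.000403 cm/s × 864 = 0.3482 m/day.
Hydraulic gradient i = Δh / L = 0.913 / 708 = 0.001290.
Darcy flux q = K · i = 0.3482 × 0.001290 = 0.0004490 m/day.
Seepage velocity v = q / n_e = 0.0004490 / 0.12 = 0.003742 m/day.
Travel time t = L / v = 708 / 0.003742 = 1.892e+05 days = 518.0 years.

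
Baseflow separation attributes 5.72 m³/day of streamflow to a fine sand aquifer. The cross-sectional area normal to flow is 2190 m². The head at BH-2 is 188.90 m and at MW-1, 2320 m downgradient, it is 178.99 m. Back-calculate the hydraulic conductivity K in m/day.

Hydraulic gradient i = (188.90 − 178.99) / 2320 = 9.91 / 2320 = 0.004272.
From Q = K·A·i, K = Q / (A·i) = 5.72 / (2190 × 0.004272) = 0.6115 m/day.

0.611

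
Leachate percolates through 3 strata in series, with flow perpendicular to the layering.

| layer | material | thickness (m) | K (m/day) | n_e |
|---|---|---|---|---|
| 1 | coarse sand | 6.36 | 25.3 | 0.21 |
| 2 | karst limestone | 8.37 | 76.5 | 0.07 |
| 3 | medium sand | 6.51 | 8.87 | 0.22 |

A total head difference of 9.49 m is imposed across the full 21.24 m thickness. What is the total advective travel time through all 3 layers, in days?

0.387

With flow normal to the layers, continuity requires the same specific discharge q through every layer.
Σ(b_i/K_i) = 6.36/25.3 + 8.37/76.5 + 6.51/8.87 = 1.095 d.
q = Δh / Σ(b_i/K_i) = 9.49 / 1.095 = 8.669 m/day.
In each layer the seepage velocity is v_i = q/n_i, so the layer transit time is t_i = b_i·n_i / q:
  layer 1 (coarse sand): t_1 = 6.36 × 0.21 / 8.669 = 0.1541 d
  layer 2 (karst limestone): t_2 = 8.37 × 0.07 / 8.669 = 0.06759 d
  layer 3 (medium sand): t_3 = 6.51 × 0.22 / 8.669 = 0.1652 d
Total t = Σ t_i = 0.3869 days.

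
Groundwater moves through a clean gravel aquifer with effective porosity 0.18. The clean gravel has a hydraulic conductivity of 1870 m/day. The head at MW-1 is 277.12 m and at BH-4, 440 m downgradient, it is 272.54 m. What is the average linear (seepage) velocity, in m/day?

108

Hydraulic gradient i = (277.12 − 272.54) / 440 = 4.58 / 440 = 0.01041.
Darcy flux q = K · i = 1870 × 0.01041 = 19.46 m/day.
Seepage velocity v = q / n_e = 19.46 / 0.18 = 108.1 m/day.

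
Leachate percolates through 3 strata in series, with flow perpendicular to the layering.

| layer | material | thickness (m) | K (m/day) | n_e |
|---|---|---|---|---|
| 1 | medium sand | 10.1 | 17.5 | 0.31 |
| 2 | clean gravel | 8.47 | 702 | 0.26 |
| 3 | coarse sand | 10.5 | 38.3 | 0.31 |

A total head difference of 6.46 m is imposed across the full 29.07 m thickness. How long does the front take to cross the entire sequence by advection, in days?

1.15

With flow normal to the layers, continuity requires the same specific discharge q through every layer.
Σ(b_i/K_i) = 10.1/17.5 + 8.47/702 + 10.5/38.3 = 0.8634 d.
q = Δh / Σ(b_i/K_i) = 6.46 / 0.8634 = 7.482 m/day.
In each layer the seepage velocity is v_i = q/n_i, so the layer transit time is t_i = b_i·n_i / q:
  layer 1 (medium sand): t_1 = 10.1 × 0.31 / 7.482 = 0.4184 d
  layer 2 (clean gravel): t_2 = 8.47 × 0.26 / 7.482 = 0.2943 d
  layer 3 (coarse sand): t_3 = 10.5 × 0.31 / 7.482 = 0.4350 d
Total t = Σ t_i = 1.148 days.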